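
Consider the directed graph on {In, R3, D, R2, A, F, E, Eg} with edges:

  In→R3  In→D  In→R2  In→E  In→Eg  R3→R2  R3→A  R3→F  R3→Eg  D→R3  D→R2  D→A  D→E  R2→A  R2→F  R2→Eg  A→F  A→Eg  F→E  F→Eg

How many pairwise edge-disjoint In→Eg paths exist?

4

Assign every edge capacity 1; by Menger, the answer equals the max flow.
Path In→Eg (+1); total 1.
Path In→R3→Eg (+1); total 2.
Path In→R2→Eg (+1); total 3.
Path In→D→A→Eg (+1); total 4.
No residual In→Eg path; max flow = 4.
Certifying cut of size 4: {In→D, In→Eg, In→R2, In→R3}.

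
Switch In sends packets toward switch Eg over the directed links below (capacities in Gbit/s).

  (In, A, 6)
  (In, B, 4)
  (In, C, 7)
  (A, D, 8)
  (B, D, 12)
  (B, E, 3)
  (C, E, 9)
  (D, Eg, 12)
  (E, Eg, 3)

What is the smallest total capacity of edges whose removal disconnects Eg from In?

Augment In→A→D→Eg: bottleneck 6, flow now 6.
Augment In→B→D→Eg: bottleneck 4, flow now 10.
Augment In→C→E→Eg: bottleneck 3, flow now 13.
No augmenting path remains; maximum flow = 13.
By max-flow min-cut, the minimum cut capacity equals the max flow.
In the residual graph, reachable from In: {In, C, E}.
Min-cut edges: In→A (6), In→B (4), E→Eg (3); capacity 6 + 4 + 3 = 13.

13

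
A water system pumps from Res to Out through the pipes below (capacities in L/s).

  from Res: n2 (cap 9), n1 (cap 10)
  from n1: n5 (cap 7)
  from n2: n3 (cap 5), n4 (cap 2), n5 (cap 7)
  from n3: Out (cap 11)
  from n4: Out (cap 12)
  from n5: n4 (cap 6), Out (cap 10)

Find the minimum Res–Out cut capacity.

16

Augment Res→n1→n5→Out: bottleneck 7, flow now 7.
Augment Res→n2→n3→Out: bottleneck 5, flow now 12.
Augment Res→n2→n4→Out: bottleneck 2, flow now 14.
Augment Res→n2→n5→Out: bottleneck 2, flow now 16.
No augmenting path remains; maximum flow = 16.
By max-flow min-cut, the minimum cut capacity equals the max flow.
In the residual graph, reachable from Res: {Res, n1}.
Min-cut edges: Res→n2 (9), n1→n5 (7); capacity 9 + 7 = 16.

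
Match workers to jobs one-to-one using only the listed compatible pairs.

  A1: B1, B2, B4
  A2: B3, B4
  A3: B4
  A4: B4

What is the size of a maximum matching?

3

Unit-capacity flow: source→left, listed edges, right→sink; max matching = max flow.
Augmenting path A1→B1 (+1); matched 1.
Augmenting path A2→B3 (+1); matched 2.
Augmenting path A3→B4 (+1); matched 3.
No augmenting path remains; maximum matching = 3.
König certificate: {A1, A2, B4} is a vertex cover of size 3 (every listed pair touches it), so no matching can be larger.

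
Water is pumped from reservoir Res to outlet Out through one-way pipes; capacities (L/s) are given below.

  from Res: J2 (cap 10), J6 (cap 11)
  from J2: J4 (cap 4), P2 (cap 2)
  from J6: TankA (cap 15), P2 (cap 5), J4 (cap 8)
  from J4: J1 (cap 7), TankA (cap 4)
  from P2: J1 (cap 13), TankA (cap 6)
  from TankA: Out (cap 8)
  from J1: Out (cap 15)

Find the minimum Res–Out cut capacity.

17

Augment Res→J6→TankA→Out: bottleneck 8, flow now 8.
Augment Res→J2→J4→J1→Out: bottleneck 4, flow now 12.
Augment Res→J2→P2→J1→Out: bottleneck 2, flow now 14.
Augment Res→J6→J4→J1→Out: bottleneck 3, flow now 17.
No augmenting path remains; maximum flow = 17.
By max-flow min-cut, the minimum cut capacity equals the max flow.
In the residual graph, reachable from Res: {Res, J2}.
Min-cut edges: Res→J6 (11), J2→J4 (4), J2→P2 (2); capacity 11 + 4 + 2 = 17.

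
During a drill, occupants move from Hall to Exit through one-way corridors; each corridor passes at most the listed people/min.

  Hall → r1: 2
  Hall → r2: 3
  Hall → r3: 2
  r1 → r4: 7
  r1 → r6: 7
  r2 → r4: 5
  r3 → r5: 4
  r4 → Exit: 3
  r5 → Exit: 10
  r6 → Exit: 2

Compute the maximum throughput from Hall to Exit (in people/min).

Augment Hall→r1→r4→Exit: bottleneck 2, flow now 2.
Augment Hall→r2→r4→Exit: bottleneck 1, flow now 3.
Augment Hall→r3→r5→Exit: bottleneck 2, flow now 5.
Augment Hall→r2→r4→r1→r6→Exit: bottleneck 2, flow now 7. (uses reverse residual edge)
No augmenting path remains; maximum flow = 7.
In the residual graph, reachable from Hall: {Hall}.
Min-cut edges: Hall→r1 (2), Hall→r2 (3), Hall→r3 (2); capacity 2 + 3 + 2 = 7.
This cut is saturated, so no flow can exceed 7.

7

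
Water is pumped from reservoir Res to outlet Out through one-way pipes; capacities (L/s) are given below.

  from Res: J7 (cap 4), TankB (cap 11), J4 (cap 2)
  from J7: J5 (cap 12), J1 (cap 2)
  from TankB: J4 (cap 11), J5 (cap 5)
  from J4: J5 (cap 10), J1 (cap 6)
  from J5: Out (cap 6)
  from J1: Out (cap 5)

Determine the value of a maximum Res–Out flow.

11

Augment Res→J7→J5→Out: bottleneck 4, flow now 4.
Augment Res→TankB→J5→Out: bottleneck 2, flow now 6.
Augment Res→J4→J1→Out: bottleneck 2, flow now 8.
Augment Res→TankB→J4→J1→Out: bottleneck 3, flow now 11.
No augmenting path remains; maximum flow = 11.
In the residual graph, reachable from Res: {Res, J7, TankB, J4, J5, J1}.
Min-cut edges: J5→Out (6), J1→Out (5); capacity 6 + 5 = 11.
This cut is saturated, so no flow can exceed 11.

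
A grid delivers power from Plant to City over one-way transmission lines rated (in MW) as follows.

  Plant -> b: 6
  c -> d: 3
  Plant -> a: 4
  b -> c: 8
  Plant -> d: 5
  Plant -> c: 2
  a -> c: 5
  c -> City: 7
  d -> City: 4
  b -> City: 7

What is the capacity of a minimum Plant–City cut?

Augment Plant→b→City: bottleneck 6, flow now 6.
Augment Plant→c→City: bottleneck 2, flow now 8.
Augment Plant→d→City: bottleneck 4, flow now 12.
Augment Plant→a→c→City: bottleneck 4, flow now 16.
No augmenting path remains; maximum flow = 16.
By max-flow min-cut, the minimum cut capacity equals the max flow.
In the residual graph, reachable from Plant: {Plant, d}.
Min-cut edges: Plant→a (4), Plant→b (6), Plant→c (2), d→City (4); capacity 4 + 6 + 2 + 4 = 16.

16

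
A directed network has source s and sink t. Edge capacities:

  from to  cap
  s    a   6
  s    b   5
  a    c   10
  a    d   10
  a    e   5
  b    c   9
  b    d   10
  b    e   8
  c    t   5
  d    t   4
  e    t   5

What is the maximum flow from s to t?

11

Augment s→a→c→t: bottleneck 5, flow now 5.
Augment s→a→d→t: bottleneck 1, flow now 6.
Augment s→b→d→t: bottleneck 3, flow now 9.
Augment s→b→e→t: bottleneck 2, flow now 11.
No augmenting path remains; maximum flow = 11.
In the residual graph, reachable from s: {s}.
Min-cut edges: s→a (6), s→b (5); capacity 6 + 5 = 11.
This cut is saturated, so no flow can exceed 11.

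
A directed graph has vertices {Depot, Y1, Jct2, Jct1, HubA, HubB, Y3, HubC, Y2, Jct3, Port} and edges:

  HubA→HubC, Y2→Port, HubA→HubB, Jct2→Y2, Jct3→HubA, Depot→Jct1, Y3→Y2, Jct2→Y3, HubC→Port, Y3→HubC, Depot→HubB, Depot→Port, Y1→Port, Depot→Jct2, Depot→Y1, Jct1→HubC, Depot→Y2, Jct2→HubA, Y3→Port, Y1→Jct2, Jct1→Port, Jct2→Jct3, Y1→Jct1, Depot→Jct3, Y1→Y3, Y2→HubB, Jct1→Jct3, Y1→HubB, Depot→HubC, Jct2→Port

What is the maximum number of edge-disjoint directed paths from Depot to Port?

6

Assign every edge capacity 1; by Menger, the answer equals the max flow.
Path Depot→Port (+1); total 1.
Path Depot→Y1→Port (+1); total 2.
Path Depot→Jct2→Port (+1); total 3.
Path Depot→Jct1→Port (+1); total 4.
Path Depot→HubC→Port (+1); total 5.
Path Depot→Y2→Port (+1); total 6.
No residual Depot→Port path; max flow = 6.
Certifying cut of size 6: {Depot→Jct1, Depot→Jct2, Depot→Port, Depot→Y1, Depot→Y2, HubC→Port}.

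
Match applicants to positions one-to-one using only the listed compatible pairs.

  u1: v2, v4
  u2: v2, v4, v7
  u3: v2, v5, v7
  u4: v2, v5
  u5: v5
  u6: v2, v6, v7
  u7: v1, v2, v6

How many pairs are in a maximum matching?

6

Unit-capacity flow: source→left, listed edges, right→sink; max matching = max flow.
Augmenting path u1→v2 (+1); matched 1.
Augmenting path u2→v4 (+1); matched 2.
Augmenting path u3→v5 (+1); matched 3.
Augmenting path u6→v6 (+1); matched 4.
Augmenting path u7→v1 (+1); matched 5.
Augmenting path u4→v5→u3→v7 (+1); matched 6.
No augmenting path remains; maximum matching = 6.
König certificate: {u6, u7, v2, v4, v5, v7} is a vertex cover of size 6 (every listed pair touches it), so no matching can be larger.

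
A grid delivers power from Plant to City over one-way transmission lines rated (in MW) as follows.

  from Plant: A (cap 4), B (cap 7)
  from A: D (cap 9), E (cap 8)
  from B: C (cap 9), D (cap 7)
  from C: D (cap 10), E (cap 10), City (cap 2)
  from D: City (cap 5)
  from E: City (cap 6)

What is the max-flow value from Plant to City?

11

Augment Plant→A→D→City: bottleneck 4, flow now 4.
Augment Plant→B→C→City: bottleneck 2, flow now 6.
Augment Plant→B→D→City: bottleneck 1, flow now 7.
Augment Plant→B→C→E→City: bottleneck 4, flow now 11.
No augmenting path remains; maximum flow = 11.
In the residual graph, reachable from Plant: {Plant}.
Min-cut edges: Plant→A (4), Plant→B (7); capacity 4 + 7 = 11.
This cut is saturated, so no flow can exceed 11.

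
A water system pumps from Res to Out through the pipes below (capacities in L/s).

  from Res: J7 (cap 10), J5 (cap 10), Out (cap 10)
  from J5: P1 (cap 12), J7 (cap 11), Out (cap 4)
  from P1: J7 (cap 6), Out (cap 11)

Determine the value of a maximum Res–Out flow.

20

Augment Res→Out: bottleneck 10, flow now 10.
Augment Res→J5→Out: bottleneck 4, flow now 14.
Augment Res→J5→P1→Out: bottleneck 6, flow now 20.
No augmenting path remains; maximum flow = 20.
In the residual graph, reachable from Res: {Res, J7}.
Min-cut edges: Res→J5 (10), Res→Out (10); capacity 10 + 10 = 20.
This cut is saturated, so no flow can exceed 20.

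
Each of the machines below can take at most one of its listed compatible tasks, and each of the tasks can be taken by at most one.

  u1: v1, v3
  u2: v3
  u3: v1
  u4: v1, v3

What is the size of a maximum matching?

2

Unit-capacity flow: source→left, listed edges, right→sink; max matching = max flow.
Augmenting path u1→v1 (+1); matched 1.
Augmenting path u2→v3 (+1); matched 2.
No augmenting path remains; maximum matching = 2.
König certificate: {v1, v3} is a vertex cover of size 2 (every listed pair touches it), so no matching can be larger.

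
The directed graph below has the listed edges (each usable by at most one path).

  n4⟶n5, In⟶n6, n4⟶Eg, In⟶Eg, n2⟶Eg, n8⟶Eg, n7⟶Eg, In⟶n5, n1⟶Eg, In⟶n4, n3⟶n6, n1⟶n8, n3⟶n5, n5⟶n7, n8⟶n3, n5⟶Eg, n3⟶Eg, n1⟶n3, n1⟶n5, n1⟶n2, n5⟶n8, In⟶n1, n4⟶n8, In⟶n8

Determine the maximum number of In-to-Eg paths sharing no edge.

Assign every edge capacity 1; by Menger, the answer equals the max flow.
Path In→Eg (+1); total 1.
Path In→n1→Eg (+1); total 2.
Path In→n4→Eg (+1); total 3.
Path In→n5→Eg (+1); total 4.
Path In→n8→Eg (+1); total 5.
No residual In→Eg path; max flow = 5.
Certifying cut of size 5: {In→Eg, In→n1, In→n4, In→n5, In→n8}.

5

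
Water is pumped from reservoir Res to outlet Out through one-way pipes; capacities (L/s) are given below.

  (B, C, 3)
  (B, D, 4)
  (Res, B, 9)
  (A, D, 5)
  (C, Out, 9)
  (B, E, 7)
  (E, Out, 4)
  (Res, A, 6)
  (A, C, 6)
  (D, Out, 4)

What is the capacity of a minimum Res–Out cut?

Augment Res→A→C→Out: bottleneck 6, flow now 6.
Augment Res→B→C→Out: bottleneck 3, flow now 9.
Augment Res→B→D→Out: bottleneck 4, flow now 13.
Augment Res→B→E→Out: bottleneck 2, flow now 15.
No augmenting path remains; maximum flow = 15.
By max-flow min-cut, the minimum cut capacity equals the max flow.
In the residual graph, reachable from Res: {Res}.
Min-cut edges: Res→A (6), Res→B (9); capacity 6 + 9 = 15.

15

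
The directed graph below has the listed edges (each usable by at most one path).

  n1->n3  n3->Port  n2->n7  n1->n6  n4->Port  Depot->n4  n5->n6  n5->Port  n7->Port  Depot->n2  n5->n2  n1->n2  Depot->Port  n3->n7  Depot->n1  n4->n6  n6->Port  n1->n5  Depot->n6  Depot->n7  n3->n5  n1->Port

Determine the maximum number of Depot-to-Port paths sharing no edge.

Assign every edge capacity 1; by Menger, the answer equals the max flow.
Path Depot→Port (+1); total 1.
Path Depot→n1→Port (+1); total 2.
Path Depot→n4→Port (+1); total 3.
Path Depot→n6→Port (+1); total 4.
Path Depot→n7→Port (+1); total 5.
No residual Depot→Port path; max flow = 5.
Certifying cut of size 5: {Depot→Port, Depot→n1, Depot→n4, Depot→n6, n7→Port}.

5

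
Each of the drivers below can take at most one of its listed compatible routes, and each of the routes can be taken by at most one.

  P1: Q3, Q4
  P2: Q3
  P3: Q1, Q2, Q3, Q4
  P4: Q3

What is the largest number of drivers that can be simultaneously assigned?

Unit-capacity flow: source→left, listed edges, right→sink; max matching = max flow.
Augmenting path P1→Q3 (+1); matched 1.
Augmenting path P3→Q1 (+1); matched 2.
Augmenting path P2→Q3→P1→Q4 (+1); matched 3.
No augmenting path remains; maximum matching = 3.
König certificate: {P1, P3, Q3} is a vertex cover of size 3 (every listed pair touches it), so no matching can be larger.

3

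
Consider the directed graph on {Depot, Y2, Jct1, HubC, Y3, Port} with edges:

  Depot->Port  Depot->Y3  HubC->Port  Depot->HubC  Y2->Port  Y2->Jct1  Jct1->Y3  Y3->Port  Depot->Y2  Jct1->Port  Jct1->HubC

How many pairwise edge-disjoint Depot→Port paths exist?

4

Assign every edge capacity 1; by Menger, the answer equals the max flow.
Path Depot→Port (+1); total 1.
Path Depot→Y2→Port (+1); total 2.
Path Depot→HubC→Port (+1); total 3.
Path Depot→Y3→Port (+1); total 4.
No residual Depot→Port path; max flow = 4.
Certifying cut of size 4: {Depot→HubC, Depot→Port, Depot→Y2, Depot→Y3}.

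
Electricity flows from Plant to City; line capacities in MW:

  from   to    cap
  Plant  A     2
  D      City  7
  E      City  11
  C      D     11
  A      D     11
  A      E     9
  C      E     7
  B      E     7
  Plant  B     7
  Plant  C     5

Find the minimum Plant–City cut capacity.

Augment Plant→A→D→City: bottleneck 2, flow now 2.
Augment Plant→B→E→City: bottleneck 7, flow now 9.
Augment Plant→C→D→City: bottleneck 5, flow now 14.
No augmenting path remains; maximum flow = 14.
By max-flow min-cut, the minimum cut capacity equals the max flow.
In the residual graph, reachable from Plant: {Plant}.
Min-cut edges: Plant→A (2), Plant→B (7), Plant→C (5); capacity 2 + 7 + 5 = 14.

14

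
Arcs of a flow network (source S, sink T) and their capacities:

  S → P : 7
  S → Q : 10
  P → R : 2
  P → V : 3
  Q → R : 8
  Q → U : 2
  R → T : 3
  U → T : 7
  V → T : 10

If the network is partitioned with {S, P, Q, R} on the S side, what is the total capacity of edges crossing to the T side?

Edges leaving {S, P, Q, R}: P→V (3), Q→U (2), R→T (3).
Cut capacity = 3 + 2 + 3 = 8.

8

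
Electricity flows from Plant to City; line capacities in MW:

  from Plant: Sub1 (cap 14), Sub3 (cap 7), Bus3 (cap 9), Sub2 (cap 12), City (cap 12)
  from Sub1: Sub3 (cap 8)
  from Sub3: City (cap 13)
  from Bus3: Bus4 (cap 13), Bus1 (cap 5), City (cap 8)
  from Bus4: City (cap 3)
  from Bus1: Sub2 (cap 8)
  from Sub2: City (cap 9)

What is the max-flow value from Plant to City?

Augment Plant→City: bottleneck 12, flow now 12.
Augment Plant→Sub3→City: bottleneck 7, flow now 19.
Augment Plant→Bus3→City: bottleneck 8, flow now 27.
Augment Plant→Sub2→City: bottleneck 9, flow now 36.
Augment Plant→Sub1→Sub3→City: bottleneck 6, flow now 42.
Augment Plant→Bus3→Bus4→City: bottleneck 1, flow now 43.
No augmenting path remains; maximum flow = 43.
In the residual graph, reachable from Plant: {Plant, Sub1, Sub3, Sub2}.
Min-cut edges: Plant→Bus3 (9), Plant→City (12), Sub3→City (13), Sub2→City (9); capacity 9 + 12 + 13 + 9 = 43.
This cut is saturated, so no flow can exceed 43.

43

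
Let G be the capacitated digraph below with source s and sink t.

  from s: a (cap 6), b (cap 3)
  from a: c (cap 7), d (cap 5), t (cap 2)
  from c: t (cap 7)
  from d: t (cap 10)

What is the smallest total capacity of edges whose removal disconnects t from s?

6

Augment s→a→t: bottleneck 2, flow now 2.
Augment s→a→c→t: bottleneck 4, flow now 6.
No augmenting path remains; maximum flow = 6.
By max-flow min-cut, the minimum cut capacity equals the max flow.
In the residual graph, reachable from s: {s, b}.
Min-cut edges: s→a (6); capacity 6 = 6.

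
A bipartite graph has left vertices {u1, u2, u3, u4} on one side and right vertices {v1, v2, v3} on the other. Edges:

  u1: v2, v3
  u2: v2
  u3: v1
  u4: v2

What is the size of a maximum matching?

Unit-capacity flow: source→left, listed edges, right→sink; max matching = max flow.
Augmenting path u1→v2 (+1); matched 1.
Augmenting path u3→v1 (+1); matched 2.
Augmenting path u2→v2→u1→v3 (+1); matched 3.
No augmenting path remains; maximum matching = 3.
König certificate: {u1, u3, v2} is a vertex cover of size 3 (every listed pair touches it), so no matching can be larger.

3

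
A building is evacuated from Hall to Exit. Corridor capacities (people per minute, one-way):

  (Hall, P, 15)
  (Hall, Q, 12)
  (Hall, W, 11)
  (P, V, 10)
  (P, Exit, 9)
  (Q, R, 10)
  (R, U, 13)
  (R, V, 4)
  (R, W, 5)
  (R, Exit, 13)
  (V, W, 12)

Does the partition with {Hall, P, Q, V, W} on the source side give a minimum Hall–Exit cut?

Given cut capacity: 9 + 10 = 19.
Augment Hall→P→Exit: bottleneck 9, flow now 9.
Augment Hall→Q→R→Exit: bottleneck 10, flow now 19.
No augmenting path remains; maximum flow = 19.
Cut capacity 19 equals the max flow, so it is a minimum cut.

Yes — it is a minimum cut (capacity 19).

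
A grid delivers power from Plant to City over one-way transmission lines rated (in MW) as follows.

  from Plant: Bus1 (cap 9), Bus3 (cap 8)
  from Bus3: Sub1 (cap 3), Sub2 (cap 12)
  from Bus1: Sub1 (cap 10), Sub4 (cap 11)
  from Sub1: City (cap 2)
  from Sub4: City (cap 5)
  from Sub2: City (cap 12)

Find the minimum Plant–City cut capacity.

Augment Plant→Bus3→Sub1→City: bottleneck 2, flow now 2.
Augment Plant→Bus3→Sub2→City: bottleneck 6, flow now 8.
Augment Plant→Bus1→Sub4→City: bottleneck 5, flow now 13.
Augment Plant→Bus1→Sub1→Bus3→Sub2→City: bottleneck 2, flow now 15. (uses reverse residual edge)
No augmenting path remains; maximum flow = 15.
By max-flow min-cut, the minimum cut capacity equals the max flow.
In the residual graph, reachable from Plant: {Plant, Bus1, Sub1, Sub4}.
Min-cut edges: Plant→Bus3 (8), Sub1→City (2), Sub4→City (5); capacity 8 + 2 + 5 = 15.

15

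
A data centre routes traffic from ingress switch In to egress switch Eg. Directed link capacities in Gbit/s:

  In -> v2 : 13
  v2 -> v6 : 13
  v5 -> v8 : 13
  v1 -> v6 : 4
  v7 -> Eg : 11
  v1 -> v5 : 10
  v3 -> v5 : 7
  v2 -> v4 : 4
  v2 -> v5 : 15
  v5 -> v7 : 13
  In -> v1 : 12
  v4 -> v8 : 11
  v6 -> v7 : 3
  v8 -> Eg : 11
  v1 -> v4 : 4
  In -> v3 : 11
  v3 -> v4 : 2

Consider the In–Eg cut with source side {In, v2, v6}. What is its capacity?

Edges leaving {In, v2, v6}: In→v1 (12), In→v3 (11), v2→v4 (4), v2→v5 (15), v6→v7 (3).
Cut capacity = 12 + 11 + 4 + 15 + 3 = 45.

45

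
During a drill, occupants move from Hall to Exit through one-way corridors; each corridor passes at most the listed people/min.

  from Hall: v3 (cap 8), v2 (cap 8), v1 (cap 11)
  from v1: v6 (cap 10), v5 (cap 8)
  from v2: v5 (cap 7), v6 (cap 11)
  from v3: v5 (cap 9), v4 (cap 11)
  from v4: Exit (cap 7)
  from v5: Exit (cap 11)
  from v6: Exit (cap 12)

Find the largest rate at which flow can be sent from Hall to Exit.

27

Augment Hall→v1→v5→Exit: bottleneck 8, flow now 8.
Augment Hall→v1→v6→Exit: bottleneck 3, flow now 11.
Augment Hall→v2→v5→Exit: bottleneck 3, flow now 14.
Augment Hall→v2→v6→Exit: bottleneck 5, flow now 19.
Augment Hall→v3→v4→Exit: bottleneck 7, flow now 26.
Augment Hall→v3→v5→v1→v6→Exit: bottleneck 1, flow now 27. (uses reverse residual edge)
No augmenting path remains; maximum flow = 27.
In the residual graph, reachable from Hall: {Hall}.
Min-cut edges: Hall→v1 (11), Hall→v2 (8), Hall→v3 (8); capacity 11 + 8 + 8 = 27.
This cut is saturated, so no flow can exceed 27.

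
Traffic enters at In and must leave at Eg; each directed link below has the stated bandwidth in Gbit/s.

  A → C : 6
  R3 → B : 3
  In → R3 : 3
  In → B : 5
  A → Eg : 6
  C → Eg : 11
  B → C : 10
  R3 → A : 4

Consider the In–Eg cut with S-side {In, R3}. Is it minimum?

No — its capacity is 12, but the minimum cut has capacity 8.

Given cut capacity: 5 + 3 + 4 = 12.
Augment In→B→C→Eg: bottleneck 5, flow now 5.
Augment In→R3→A→Eg: bottleneck 3, flow now 8.
No augmenting path remains; maximum flow = 8.
In the residual graph, reachable from In: {In}.
Min-cut edges: In→B (5), In→R3 (3); capacity 5 + 3 = 8.
Cut capacity 12 exceeds the max flow 8, so it is not minimum.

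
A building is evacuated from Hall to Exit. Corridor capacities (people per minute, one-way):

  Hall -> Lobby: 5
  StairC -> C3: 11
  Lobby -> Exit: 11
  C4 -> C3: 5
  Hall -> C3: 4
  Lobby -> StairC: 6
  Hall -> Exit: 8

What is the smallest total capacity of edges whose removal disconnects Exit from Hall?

Augment Hall→Exit: bottleneck 8, flow now 8.
Augment Hall→Lobby→Exit: bottleneck 5, flow now 13.
No augmenting path remains; maximum flow = 13.
By max-flow min-cut, the minimum cut capacity equals the max flow.
In the residual graph, reachable from Hall: {Hall, C3}.
Min-cut edges: Hall→Lobby (5), Hall→Exit (8); capacity 5 + 8 = 13.

13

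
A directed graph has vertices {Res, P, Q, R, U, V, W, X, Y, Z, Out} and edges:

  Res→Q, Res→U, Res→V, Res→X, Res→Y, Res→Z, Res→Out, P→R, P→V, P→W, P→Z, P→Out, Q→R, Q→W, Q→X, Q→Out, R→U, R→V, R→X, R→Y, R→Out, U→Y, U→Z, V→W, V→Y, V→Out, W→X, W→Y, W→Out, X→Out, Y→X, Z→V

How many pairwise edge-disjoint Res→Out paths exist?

Assign every edge capacity 1; by Menger, the answer equals the max flow.
Path Res→Out (+1); total 1.
Path Res→Q→Out (+1); total 2.
Path Res→V→Out (+1); total 3.
Path Res→X→Out (+1); total 4.
Path Res→Z→V→W→Out (+1); total 5.
No residual Res→Out path; max flow = 5.
Certifying cut of size 5: {Res→Out, Res→Q, Res→V, X→Out, Z→V}.

5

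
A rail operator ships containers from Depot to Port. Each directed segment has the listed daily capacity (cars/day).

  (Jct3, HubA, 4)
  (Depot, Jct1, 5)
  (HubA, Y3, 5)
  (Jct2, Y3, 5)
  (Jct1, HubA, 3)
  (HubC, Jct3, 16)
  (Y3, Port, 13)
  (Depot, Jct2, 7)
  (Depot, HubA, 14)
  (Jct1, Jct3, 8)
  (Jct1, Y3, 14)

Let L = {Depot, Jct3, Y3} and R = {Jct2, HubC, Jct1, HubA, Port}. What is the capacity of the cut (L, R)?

Edges leaving {Depot, Jct3, Y3}: Depot→Jct2 (7), Depot→Jct1 (5), Depot→HubA (14), Jct3→HubA (4), Y3→Port (13).
Cut capacity = 7 + 5 + 14 + 4 + 13 = 43.

43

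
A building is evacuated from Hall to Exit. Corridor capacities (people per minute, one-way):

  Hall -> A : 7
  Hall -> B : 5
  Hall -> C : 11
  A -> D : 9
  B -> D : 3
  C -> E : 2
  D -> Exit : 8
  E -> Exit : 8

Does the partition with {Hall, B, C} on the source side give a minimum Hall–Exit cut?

No — its capacity is 12, but the minimum cut has capacity 10.

Given cut capacity: 7 + 3 + 2 = 12.
Augment Hall→A→D→Exit: bottleneck 7, flow now 7.
Augment Hall→B→D→Exit: bottleneck 1, flow now 8.
Augment Hall→C→E→Exit: bottleneck 2, flow now 10.
No augmenting path remains; maximum flow = 10.
In the residual graph, reachable from Hall: {Hall, A, B, C, D}.
Min-cut edges: C→E (2), D→Exit (8); capacity 2 + 8 = 10.
Cut capacity 12 exceeds the max flow 10, so it is not minimum.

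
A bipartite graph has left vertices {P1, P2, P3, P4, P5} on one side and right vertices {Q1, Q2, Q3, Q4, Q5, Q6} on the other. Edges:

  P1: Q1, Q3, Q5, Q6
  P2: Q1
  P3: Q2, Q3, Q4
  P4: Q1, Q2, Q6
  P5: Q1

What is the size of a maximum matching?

Unit-capacity flow: source→left, listed edges, right→sink; max matching = max flow.
Augmenting path P1→Q1 (+1); matched 1.
Augmenting path P3→Q2 (+1); matched 2.
Augmenting path P4→Q6 (+1); matched 3.
Augmenting path P2→Q1→P1→Q3 (+1); matched 4.
No augmenting path remains; maximum matching = 4.
König certificate: {P1, P3, P4, Q1} is a vertex cover of size 4 (every listed pair touches it), so no matching can be larger.

4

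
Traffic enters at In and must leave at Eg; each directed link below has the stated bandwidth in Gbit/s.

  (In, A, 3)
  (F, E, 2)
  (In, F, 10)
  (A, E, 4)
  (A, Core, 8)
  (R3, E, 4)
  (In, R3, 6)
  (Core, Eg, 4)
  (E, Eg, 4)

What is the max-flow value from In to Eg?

7

Augment In→F→E→Eg: bottleneck 2, flow now 2.
Augment In→A→Core→Eg: bottleneck 3, flow now 5.
Augment In→R3→E→Eg: bottleneck 2, flow now 7.
No augmenting path remains; maximum flow = 7.
In the residual graph, reachable from In: {In, F, R3, E}.
Min-cut edges: In→A (3), E→Eg (4); capacity 3 + 4 = 7.
This cut is saturated, so no flow can exceed 7.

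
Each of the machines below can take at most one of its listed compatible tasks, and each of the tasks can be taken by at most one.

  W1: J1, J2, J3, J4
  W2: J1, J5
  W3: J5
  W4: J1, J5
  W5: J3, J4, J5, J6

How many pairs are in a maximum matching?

4

Unit-capacity flow: source→left, listed edges, right→sink; max matching = max flow.
Augmenting path W1→J1 (+1); matched 1.
Augmenting path W2→J5 (+1); matched 2.
Augmenting path W5→J3 (+1); matched 3.
Augmenting path W4→J1→W1→J2 (+1); matched 4.
No augmenting path remains; maximum matching = 4.
König certificate: {W1, W5, J1, J5} is a vertex cover of size 4 (every listed pair touches it), so no matching can be larger.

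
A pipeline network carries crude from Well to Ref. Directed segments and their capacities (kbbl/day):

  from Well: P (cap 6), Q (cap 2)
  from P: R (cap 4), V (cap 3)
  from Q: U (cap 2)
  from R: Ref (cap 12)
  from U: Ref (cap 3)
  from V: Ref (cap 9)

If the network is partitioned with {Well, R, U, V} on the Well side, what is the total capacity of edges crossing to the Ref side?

32

Edges leaving {Well, R, U, V}: Well→P (6), Well→Q (2), R→Ref (12), U→Ref (3), V→Ref (9).
Cut capacity = 6 + 2 + 12 + 3 + 9 = 32.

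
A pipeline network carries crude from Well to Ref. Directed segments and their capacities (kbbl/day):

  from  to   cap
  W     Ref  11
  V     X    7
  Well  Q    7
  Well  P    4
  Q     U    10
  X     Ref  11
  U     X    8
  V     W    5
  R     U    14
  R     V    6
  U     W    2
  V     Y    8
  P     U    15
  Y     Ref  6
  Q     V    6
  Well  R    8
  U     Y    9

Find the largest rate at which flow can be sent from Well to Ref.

19

Augment Well→P→U→W→Ref: bottleneck 2, flow now 2.
Augment Well→P→U→X→Ref: bottleneck 2, flow now 4.
Augment Well→Q→U→X→Ref: bottleneck 6, flow now 10.
Augment Well→Q→U→Y→Ref: bottleneck 1, flow now 11.
Augment Well→R→U→Y→Ref: bottleneck 5, flow now 16.
Augment Well→R→V→W→Ref: bottleneck 3, flow now 19.
No augmenting path remains; maximum flow = 19.
In the residual graph, reachable from Well: {Well}.
Min-cut edges: Well→P (4), Well→Q (7), Well→R (8); capacity 4 + 7 + 8 = 19.
This cut is saturated, so no flow can exceed 19.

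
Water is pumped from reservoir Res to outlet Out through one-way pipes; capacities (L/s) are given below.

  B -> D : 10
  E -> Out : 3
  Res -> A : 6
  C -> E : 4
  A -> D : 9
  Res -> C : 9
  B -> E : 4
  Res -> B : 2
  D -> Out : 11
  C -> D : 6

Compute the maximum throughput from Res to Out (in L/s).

Augment Res→A→D→Out: bottleneck 6, flow now 6.
Augment Res→B→D→Out: bottleneck 2, flow now 8.
Augment Res→C→D→Out: bottleneck 3, flow now 11.
Augment Res→C→E→Out: bottleneck 3, flow now 14.
No augmenting path remains; maximum flow = 14.
In the residual graph, reachable from Res: {Res, A, B, C, D, E}.
Min-cut edges: D→Out (11), E→Out (3); capacity 11 + 3 = 14.
This cut is saturated, so no flow can exceed 14.

14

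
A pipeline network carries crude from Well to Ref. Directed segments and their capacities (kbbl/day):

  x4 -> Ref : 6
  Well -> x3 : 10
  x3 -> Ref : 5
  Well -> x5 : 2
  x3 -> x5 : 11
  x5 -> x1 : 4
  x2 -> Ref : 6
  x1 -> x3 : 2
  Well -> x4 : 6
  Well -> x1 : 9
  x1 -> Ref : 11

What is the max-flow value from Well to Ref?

22

Augment Well→x1→Ref: bottleneck 9, flow now 9.
Augment Well→x3→Ref: bottleneck 5, flow now 14.
Augment Well→x4→Ref: bottleneck 6, flow now 20.
Augment Well→x5→x1→Ref: bottleneck 2, flow now 22.
No augmenting path remains; maximum flow = 22.
In the residual graph, reachable from Well: {Well, x1, x3, x5}.
Min-cut edges: Well→x4 (6), x1→Ref (11), x3→Ref (5); capacity 6 + 11 + 5 = 22.
This cut is saturated, so no flow can exceed 22.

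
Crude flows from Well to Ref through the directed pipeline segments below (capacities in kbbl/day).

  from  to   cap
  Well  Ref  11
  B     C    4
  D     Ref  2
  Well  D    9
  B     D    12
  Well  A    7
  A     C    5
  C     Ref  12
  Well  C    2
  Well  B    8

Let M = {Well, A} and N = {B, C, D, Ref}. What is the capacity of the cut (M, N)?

Edges leaving {Well, A}: Well→B (8), Well→C (2), Well→D (9), Well→Ref (11), A→C (5).
Cut capacity = 8 + 2 + 9 + 11 + 5 = 35.

35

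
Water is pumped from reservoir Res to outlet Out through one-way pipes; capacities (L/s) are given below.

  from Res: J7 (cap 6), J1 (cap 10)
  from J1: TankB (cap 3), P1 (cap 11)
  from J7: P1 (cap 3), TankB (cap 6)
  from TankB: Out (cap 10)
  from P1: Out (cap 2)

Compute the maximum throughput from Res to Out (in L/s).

Augment Res→J1→TankB→Out: bottleneck 3, flow now 3.
Augment Res→J1→P1→Out: bottleneck 2, flow now 5.
Augment Res→J7→TankB→Out: bottleneck 6, flow now 11.
No augmenting path remains; maximum flow = 11.
In the residual graph, reachable from Res: {Res, J1, P1}.
Min-cut edges: Res→J7 (6), J1→TankB (3), P1→Out (2); capacity 6 + 3 + 2 = 11.
This cut is saturated, so no flow can exceed 11.

11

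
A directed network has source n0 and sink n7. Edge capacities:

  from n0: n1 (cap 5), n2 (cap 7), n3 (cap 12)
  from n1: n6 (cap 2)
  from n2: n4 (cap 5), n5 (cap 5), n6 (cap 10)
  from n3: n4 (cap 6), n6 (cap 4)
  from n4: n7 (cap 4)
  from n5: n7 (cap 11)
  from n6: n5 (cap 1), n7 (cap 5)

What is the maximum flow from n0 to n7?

Augment n0→n1→n6→n7: bottleneck 2, flow now 2.
Augment n0→n2→n4→n7: bottleneck 4, flow now 6.
Augment n0→n2→n5→n7: bottleneck 3, flow now 9.
Augment n0→n3→n6→n7: bottleneck 3, flow now 12.
Augment n0→n3→n6→n5→n7: bottleneck 1, flow now 13.
Augment n0→n3→n4→n2→n5→n7: bottleneck 2, flow now 15. (uses reverse residual edge)
No augmenting path remains; maximum flow = 15.
In the residual graph, reachable from n0: {n0, n1, n2, n3, n4, n6}.
Min-cut edges: n2→n5 (5), n4→n7 (4), n6→n5 (1), n6→n7 (5); capacity 5 + 4 + 1 + 5 = 15.
This cut is saturated, so no flow can exceed 15.

15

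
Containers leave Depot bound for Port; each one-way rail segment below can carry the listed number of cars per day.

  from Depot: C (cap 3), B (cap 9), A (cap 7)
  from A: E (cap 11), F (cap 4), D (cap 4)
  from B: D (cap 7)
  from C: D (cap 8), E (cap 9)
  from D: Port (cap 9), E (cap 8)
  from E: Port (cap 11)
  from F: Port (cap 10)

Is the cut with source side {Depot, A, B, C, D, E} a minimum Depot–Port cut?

No — its capacity is 24, but the minimum cut has capacity 17.

Given cut capacity: 4 + 9 + 11 = 24.
Augment Depot→A→D→Port: bottleneck 4, flow now 4.
Augment Depot→A→E→Port: bottleneck 3, flow now 7.
Augment Depot→B→D→Port: bottleneck 5, flow now 12.
Augment Depot→C→E→Port: bottleneck 3, flow now 15.
Augment Depot→B→D→E→Port: bottleneck 2, flow now 17.
No augmenting path remains; maximum flow = 17.
In the residual graph, reachable from Depot: {Depot, B}.
Min-cut edges: Depot→A (7), Depot→C (3), B→D (7); capacity 7 + 3 + 7 = 17.
Cut capacity 24 exceeds the max flow 17, so it is not minimum.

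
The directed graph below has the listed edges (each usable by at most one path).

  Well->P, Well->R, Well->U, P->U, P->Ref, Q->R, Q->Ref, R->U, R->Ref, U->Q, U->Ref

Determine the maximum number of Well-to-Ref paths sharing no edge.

3

Assign every edge capacity 1; by Menger, the answer equals the max flow.
Path Well→P→Ref (+1); total 1.
Path Well→R→Ref (+1); total 2.
Path Well→U→Ref (+1); total 3.
No residual Well→Ref path; max flow = 3.
Certifying cut of size 3: {Well→P, Well→R, Well→U}.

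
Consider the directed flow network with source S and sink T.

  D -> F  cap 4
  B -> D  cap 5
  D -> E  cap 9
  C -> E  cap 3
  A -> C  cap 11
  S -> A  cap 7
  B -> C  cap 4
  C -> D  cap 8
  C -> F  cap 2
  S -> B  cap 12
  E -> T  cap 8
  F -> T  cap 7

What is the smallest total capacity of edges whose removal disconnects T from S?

Augment S→A→C→E→T: bottleneck 3, flow now 3.
Augment S→A→C→F→T: bottleneck 2, flow now 5.
Augment S→B→D→E→T: bottleneck 5, flow now 10.
Augment S→A→C→D→F→T: bottleneck 2, flow now 12.
Augment S→B→C→D→F→T: bottleneck 2, flow now 14.
No augmenting path remains; maximum flow = 14.
By max-flow min-cut, the minimum cut capacity equals the max flow.
In the residual graph, reachable from S: {S, A, B, C, D, E}.
Min-cut edges: C→F (2), D→F (4), E→T (8); capacity 2 + 4 + 8 = 14.

14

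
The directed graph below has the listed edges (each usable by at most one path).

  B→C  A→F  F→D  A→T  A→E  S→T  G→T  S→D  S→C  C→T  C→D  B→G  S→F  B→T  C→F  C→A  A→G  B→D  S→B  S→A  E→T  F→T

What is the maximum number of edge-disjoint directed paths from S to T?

Assign every edge capacity 1; by Menger, the answer equals the max flow.
Path S→T (+1); total 1.
Path S→A→T (+1); total 2.
Path S→B→T (+1); total 3.
Path S→C→T (+1); total 4.
Path S→F→T (+1); total 5.
No residual S→T path; max flow = 5.
Certifying cut of size 5: {S→A, S→B, S→C, S→F, S→T}.

5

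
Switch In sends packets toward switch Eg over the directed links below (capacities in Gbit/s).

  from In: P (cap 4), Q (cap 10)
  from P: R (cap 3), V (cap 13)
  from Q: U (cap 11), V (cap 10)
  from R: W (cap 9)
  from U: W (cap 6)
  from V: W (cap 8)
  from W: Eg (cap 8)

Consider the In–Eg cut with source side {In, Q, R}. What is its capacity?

34

Edges leaving {In, Q, R}: In→P (4), Q→U (11), Q→V (10), R→W (9).
Cut capacity = 4 + 11 + 10 + 9 = 34.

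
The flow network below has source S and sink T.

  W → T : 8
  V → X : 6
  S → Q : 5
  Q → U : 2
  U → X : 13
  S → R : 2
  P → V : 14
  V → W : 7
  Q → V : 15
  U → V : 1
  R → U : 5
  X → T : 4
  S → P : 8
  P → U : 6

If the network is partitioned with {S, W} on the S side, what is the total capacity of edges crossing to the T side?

Edges leaving {S, W}: S→P (8), S→Q (5), S→R (2), W→T (8).
Cut capacity = 8 + 5 + 2 + 8 = 23.

23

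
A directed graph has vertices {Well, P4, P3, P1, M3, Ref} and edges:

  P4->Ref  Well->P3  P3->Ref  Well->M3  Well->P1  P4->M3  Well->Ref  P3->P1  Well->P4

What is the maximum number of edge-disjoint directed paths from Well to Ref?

Assign every edge capacity 1; by Menger, the answer equals the max flow.
Path Well→Ref (+1); total 1.
Path Well→P4→Ref (+1); total 2.
Path Well→P3→Ref (+1); total 3.
No residual Well→Ref path; max flow = 3.
Certifying cut of size 3: {Well→P3, Well→P4, Well→Ref}.

3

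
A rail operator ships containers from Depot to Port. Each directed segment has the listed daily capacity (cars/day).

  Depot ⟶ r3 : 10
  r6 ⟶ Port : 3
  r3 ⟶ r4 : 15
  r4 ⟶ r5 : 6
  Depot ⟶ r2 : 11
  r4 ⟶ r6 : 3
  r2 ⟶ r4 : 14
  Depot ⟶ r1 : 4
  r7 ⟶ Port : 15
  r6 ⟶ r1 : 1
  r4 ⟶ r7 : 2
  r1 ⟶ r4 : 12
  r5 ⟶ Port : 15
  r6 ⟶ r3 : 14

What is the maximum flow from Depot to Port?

Augment Depot→r1→r4→r5→Port: bottleneck 4, flow now 4.
Augment Depot→r2→r4→r5→Port: bottleneck 2, flow now 6.
Augment Depot→r2→r4→r6→Port: bottleneck 3, flow now 9.
Augment Depot→r2→r4→r7→Port: bottleneck 2, flow now 11.
No augmenting path remains; maximum flow = 11.
In the residual graph, reachable from Depot: {Depot, r1, r2, r3, r4}.
Min-cut edges: r4→r5 (6), r4→r6 (3), r4→r7 (2); capacity 6 + 3 + 2 = 11.
This cut is saturated, so no flow can exceed 11.

11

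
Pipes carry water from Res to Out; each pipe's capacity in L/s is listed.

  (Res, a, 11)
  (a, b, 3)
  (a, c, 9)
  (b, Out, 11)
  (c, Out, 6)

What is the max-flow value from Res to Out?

Augment Res→a→b→Out: bottleneck 3, flow now 3.
Augment Res→a→c→Out: bottleneck 6, flow now 9.
No augmenting path remains; maximum flow = 9.
In the residual graph, reachable from Res: {Res, a, c}.
Min-cut edges: a→b (3), c→Out (6); capacity 3 + 6 = 9.
This cut is saturated, so no flow can exceed 9.

9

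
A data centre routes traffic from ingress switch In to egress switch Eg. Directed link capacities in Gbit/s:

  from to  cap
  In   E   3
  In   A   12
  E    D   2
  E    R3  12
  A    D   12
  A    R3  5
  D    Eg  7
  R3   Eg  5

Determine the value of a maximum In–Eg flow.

12

Augment In→E→D→Eg: bottleneck 2, flow now 2.
Augment In→E→R3→Eg: bottleneck 1, flow now 3.
Augment In→A→D→Eg: bottleneck 5, flow now 8.
Augment In→A→R3→Eg: bottleneck 4, flow now 12.
No augmenting path remains; maximum flow = 12.
In the residual graph, reachable from In: {In, E, A, D, R3}.
Min-cut edges: D→Eg (7), R3→Eg (5); capacity 7 + 5 = 12.
This cut is saturated, so no flow can exceed 12.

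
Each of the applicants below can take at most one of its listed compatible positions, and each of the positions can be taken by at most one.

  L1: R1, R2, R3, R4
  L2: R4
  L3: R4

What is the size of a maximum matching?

2

Unit-capacity flow: source→left, listed edges, right→sink; max matching = max flow.
Augmenting path L1→R1 (+1); matched 1.
Augmenting path L2→R4 (+1); matched 2.
No augmenting path remains; maximum matching = 2.
König certificate: {L1, R4} is a vertex cover of size 2 (every listed pair touches it), so no matching can be larger.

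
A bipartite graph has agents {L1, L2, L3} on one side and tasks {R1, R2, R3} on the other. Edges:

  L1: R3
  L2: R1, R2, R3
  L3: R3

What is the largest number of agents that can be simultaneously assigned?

2

Unit-capacity flow: source→left, listed edges, right→sink; max matching = max flow.
Augmenting path L1→R3 (+1); matched 1.
Augmenting path L2→R1 (+1); matched 2.
No augmenting path remains; maximum matching = 2.
König certificate: {L2, R3} is a vertex cover of size 2 (every listed pair touches it), so no matching can be larger.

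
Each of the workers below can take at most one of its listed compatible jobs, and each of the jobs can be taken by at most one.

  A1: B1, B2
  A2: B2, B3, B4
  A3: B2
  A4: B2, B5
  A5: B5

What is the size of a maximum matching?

4

Unit-capacity flow: source→left, listed edges, right→sink; max matching = max flow.
Augmenting path A1→B1 (+1); matched 1.
Augmenting path A2→B2 (+1); matched 2.
Augmenting path A4→B5 (+1); matched 3.
Augmenting path A3→B2→A2→B3 (+1); matched 4.
No augmenting path remains; maximum matching = 4.
König certificate: {A1, A2, B2, B5} is a vertex cover of size 4 (every listed pair touches it), so no matching can be larger.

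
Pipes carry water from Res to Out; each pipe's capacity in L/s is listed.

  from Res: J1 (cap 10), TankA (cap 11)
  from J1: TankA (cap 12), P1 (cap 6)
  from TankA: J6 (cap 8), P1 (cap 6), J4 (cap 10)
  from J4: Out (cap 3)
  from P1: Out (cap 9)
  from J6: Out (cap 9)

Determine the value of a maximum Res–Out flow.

20

Augment Res→J1→P1→Out: bottleneck 6, flow now 6.
Augment Res→TankA→J4→Out: bottleneck 3, flow now 9.
Augment Res→TankA→P1→Out: bottleneck 3, flow now 12.
Augment Res→TankA→J6→Out: bottleneck 5, flow now 17.
Augment Res→J1→TankA→J6→Out: bottleneck 3, flow now 20.
No augmenting path remains; maximum flow = 20.
In the residual graph, reachable from Res: {Res, J1, TankA, J4, P1}.
Min-cut edges: TankA→J6 (8), J4→Out (3), P1→Out (9); capacity 8 + 3 + 9 = 20.
This cut is saturated, so no flow can exceed 20.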